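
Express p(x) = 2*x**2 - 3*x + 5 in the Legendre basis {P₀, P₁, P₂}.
(17/3)P₀ + (-3)P₁ + (4/3)P₂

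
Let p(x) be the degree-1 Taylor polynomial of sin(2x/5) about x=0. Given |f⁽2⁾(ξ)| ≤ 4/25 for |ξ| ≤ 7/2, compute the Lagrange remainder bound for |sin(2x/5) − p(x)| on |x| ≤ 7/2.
49/50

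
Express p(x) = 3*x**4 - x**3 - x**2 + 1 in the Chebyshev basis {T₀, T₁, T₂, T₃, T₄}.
(13/8)T₀ + (-3/4)T₁ + T₂ + (-1/4)T₃ + (3/8)T₄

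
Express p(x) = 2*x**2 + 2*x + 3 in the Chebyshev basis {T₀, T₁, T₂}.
(4)T₀ + (2)T₁ + T₂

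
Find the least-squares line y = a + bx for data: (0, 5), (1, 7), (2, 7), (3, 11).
a = 24/5, b = 9/5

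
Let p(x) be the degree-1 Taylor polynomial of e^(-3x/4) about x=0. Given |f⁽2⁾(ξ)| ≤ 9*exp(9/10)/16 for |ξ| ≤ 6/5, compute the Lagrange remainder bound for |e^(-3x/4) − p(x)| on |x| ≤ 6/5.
81*exp(9/10)/200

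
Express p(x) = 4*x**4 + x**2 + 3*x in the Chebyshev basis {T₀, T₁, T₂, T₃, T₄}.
(2)T₀ + (3)T₁ + (5/2)T₂ + (1/2)T₄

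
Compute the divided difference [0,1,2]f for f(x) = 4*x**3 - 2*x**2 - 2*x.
10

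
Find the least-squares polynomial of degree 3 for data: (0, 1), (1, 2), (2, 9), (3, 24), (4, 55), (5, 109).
50/63 + (377/189)x + (-283/252)x² + (109/108)x³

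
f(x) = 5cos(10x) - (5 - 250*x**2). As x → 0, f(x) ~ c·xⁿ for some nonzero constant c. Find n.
4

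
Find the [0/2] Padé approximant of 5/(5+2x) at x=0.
1/(2*x/5 + 1)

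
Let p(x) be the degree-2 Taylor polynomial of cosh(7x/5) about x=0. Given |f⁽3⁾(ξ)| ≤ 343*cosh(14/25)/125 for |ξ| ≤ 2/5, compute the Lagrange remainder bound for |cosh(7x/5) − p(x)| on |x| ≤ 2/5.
1372*cosh(14/25)/46875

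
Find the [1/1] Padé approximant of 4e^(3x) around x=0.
(6*x + 4)/(1 - 3*x/2)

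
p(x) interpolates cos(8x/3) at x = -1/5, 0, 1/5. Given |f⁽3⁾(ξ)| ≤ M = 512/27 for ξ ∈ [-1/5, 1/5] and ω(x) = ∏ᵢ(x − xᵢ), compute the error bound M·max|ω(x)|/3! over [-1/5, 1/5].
512*sqrt(3)/91125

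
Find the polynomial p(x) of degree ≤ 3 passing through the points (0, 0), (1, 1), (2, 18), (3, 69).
3*x**3 - x**2 - x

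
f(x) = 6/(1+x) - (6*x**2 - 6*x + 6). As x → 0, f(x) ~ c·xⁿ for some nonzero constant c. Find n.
3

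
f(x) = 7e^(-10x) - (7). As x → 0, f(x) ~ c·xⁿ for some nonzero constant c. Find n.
1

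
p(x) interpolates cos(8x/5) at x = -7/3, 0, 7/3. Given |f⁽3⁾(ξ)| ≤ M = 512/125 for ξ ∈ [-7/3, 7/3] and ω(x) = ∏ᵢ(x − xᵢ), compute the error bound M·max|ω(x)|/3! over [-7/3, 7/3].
175616*sqrt(3)/91125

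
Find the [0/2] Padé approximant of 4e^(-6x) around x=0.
4/(18*x**2 + 6*x + 1)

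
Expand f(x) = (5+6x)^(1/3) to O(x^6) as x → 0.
5**(1/3) + 2*5**(1/3)*x/5 - 4*5**(1/3)*x**2/25 + 8*5**(1/3)*x**3/75 - 32*5**(1/3)*x**4/375 + 704*5**(1/3)*x**5/9375 + O(x**6)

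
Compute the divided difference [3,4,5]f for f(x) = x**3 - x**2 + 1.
11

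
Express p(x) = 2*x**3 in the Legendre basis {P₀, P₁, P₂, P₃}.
(6/5)P₁ + (4/5)P₃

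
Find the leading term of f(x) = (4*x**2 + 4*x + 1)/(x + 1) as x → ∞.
4*x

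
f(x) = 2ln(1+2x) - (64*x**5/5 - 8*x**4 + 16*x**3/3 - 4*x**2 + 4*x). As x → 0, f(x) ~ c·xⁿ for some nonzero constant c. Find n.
6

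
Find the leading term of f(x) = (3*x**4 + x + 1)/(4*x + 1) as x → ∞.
3*x**3/4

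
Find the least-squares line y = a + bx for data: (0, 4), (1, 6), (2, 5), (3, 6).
a = 9/2, b = 1/2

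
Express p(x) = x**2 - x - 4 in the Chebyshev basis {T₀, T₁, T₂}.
(-7/2)T₀ - T₁ + (1/2)T₂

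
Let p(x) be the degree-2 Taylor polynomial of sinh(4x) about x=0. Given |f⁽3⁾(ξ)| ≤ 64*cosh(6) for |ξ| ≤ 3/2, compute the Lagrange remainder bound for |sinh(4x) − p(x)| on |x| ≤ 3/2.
36*cosh(6)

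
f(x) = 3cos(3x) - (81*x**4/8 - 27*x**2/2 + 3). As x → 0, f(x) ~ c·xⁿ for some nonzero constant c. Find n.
6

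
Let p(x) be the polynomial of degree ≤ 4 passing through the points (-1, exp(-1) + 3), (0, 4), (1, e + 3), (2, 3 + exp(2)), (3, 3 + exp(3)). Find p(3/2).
(3 + e*(-5*exp(3) + 90*e + 364 + 60*exp(2)))*exp(-1)/128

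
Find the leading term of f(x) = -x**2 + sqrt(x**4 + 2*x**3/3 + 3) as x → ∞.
x/3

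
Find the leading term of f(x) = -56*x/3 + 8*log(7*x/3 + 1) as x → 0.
-196*x**2/9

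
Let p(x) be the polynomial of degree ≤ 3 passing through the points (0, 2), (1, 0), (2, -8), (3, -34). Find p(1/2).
1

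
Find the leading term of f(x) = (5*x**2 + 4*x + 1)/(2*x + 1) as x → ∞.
5*x/2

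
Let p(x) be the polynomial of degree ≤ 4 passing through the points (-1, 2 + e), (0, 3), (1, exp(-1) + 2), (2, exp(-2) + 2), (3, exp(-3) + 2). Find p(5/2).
(-70*exp(2) + 35 + 140*e + (284 - 5*e)*exp(3))*exp(-3)/128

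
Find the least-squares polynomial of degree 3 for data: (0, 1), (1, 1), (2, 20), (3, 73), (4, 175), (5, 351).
43/63 + (-451/378)x + (-73/126)x² + (80/27)x³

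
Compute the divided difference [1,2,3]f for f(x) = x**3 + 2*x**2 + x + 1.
8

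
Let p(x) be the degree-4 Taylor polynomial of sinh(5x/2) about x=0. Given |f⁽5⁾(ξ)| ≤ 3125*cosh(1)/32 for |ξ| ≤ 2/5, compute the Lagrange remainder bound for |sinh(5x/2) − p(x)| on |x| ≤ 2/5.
cosh(1)/120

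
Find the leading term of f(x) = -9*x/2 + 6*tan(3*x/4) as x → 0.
27*x**3/32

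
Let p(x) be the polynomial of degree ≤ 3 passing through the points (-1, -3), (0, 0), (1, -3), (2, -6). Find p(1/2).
-9/8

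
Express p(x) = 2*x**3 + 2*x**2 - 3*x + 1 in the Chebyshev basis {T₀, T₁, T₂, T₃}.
(2)T₀ + (-3/2)T₁ + T₂ + (1/2)T₃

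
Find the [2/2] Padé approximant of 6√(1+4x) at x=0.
(30*x**2 + 30*x + 6)/(x**2 + 3*x + 1)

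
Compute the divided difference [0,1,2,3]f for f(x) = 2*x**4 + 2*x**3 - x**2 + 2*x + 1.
14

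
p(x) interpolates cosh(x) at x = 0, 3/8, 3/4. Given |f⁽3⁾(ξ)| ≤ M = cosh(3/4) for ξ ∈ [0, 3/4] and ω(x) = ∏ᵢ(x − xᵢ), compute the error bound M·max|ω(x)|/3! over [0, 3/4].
sqrt(3)*cosh(3/4)/512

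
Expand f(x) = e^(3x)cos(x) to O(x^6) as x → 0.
1 + 3*x + 4*x**2 + 3*x**3 + 7*x**4/6 - x**5/10 + O(x**6)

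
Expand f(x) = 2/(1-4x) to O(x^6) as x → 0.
2 + 8*x + 32*x**2 + 128*x**3 + 512*x**4 + 2048*x**5 + O(x**6)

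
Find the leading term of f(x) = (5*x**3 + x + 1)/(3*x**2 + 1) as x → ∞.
5*x/3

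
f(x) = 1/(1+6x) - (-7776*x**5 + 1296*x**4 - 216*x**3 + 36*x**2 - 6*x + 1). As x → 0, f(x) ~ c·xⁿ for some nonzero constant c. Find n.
6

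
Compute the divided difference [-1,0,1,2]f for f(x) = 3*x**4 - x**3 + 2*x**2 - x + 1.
5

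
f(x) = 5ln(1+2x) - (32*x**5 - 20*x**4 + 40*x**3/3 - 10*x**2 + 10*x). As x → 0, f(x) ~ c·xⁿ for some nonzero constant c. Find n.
6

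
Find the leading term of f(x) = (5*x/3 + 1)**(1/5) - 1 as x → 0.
x/3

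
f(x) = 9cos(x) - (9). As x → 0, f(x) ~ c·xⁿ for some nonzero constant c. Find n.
2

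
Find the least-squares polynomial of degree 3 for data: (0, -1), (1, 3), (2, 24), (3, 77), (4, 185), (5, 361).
-1 + (29/14)x + (-13/14)x² + (3)x³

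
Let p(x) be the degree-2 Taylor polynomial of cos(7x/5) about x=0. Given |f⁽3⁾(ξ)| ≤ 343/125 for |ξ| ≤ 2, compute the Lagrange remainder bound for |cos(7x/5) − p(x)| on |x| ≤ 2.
1372/375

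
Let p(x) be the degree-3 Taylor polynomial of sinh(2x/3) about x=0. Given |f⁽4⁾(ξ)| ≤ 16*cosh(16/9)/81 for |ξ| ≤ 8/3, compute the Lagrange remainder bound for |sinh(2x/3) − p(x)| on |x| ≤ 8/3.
8192*cosh(16/9)/19683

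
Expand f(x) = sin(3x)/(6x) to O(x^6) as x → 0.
1/2 - 3*x**2/4 + 27*x**4/80 + O(x**6)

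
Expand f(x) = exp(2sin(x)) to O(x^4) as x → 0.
1 + 2*x + 2*x**2 + x**3 + O(x**4)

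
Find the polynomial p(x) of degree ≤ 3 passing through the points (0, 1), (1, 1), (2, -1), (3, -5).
-x**2 + x + 1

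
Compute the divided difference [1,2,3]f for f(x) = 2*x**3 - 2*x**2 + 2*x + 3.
10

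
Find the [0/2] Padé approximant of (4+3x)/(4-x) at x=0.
1/(3*x**2/4 - x + 1)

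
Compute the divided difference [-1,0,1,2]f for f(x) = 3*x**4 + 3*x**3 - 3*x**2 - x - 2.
9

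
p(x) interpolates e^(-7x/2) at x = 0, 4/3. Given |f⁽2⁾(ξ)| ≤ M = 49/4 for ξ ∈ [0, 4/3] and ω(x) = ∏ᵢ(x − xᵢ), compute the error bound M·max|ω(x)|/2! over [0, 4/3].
49/18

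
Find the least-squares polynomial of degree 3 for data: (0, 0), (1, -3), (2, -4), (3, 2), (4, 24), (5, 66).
(-65/42)x + (-69/28)x² + (13/12)x³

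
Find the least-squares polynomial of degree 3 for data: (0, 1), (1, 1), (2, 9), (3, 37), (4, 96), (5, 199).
41/42 + (13/252)x + (-41/21)x² + (71/36)x³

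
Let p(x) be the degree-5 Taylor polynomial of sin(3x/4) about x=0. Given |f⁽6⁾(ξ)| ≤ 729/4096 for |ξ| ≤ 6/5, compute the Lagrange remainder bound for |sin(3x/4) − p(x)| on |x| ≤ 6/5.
59049/80000000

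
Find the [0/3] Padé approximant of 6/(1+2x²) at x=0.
6/(2*x**2 + 1)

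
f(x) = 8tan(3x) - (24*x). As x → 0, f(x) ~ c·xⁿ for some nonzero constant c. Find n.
3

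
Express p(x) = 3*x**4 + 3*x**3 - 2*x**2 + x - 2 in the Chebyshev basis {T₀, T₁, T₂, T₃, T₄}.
(-15/8)T₀ + (13/4)T₁ + (1/2)T₂ + (3/4)T₃ + (3/8)T₄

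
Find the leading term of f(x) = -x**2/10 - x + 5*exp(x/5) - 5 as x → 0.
x**3/150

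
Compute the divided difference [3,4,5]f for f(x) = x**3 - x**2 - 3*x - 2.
11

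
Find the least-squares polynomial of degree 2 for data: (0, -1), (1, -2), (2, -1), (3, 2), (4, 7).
-1 + (-2)x + x²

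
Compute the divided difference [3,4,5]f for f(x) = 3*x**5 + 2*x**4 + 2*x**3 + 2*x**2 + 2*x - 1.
2200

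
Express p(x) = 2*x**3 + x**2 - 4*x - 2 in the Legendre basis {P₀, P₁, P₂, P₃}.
(-5/3)P₀ + (-14/5)P₁ + (2/3)P₂ + (4/5)P₃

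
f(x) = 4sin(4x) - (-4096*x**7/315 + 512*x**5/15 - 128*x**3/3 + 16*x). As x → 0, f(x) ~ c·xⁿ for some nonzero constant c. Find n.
9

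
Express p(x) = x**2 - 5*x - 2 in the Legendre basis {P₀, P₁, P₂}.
(-5/3)P₀ + (-5)P₁ + (2/3)P₂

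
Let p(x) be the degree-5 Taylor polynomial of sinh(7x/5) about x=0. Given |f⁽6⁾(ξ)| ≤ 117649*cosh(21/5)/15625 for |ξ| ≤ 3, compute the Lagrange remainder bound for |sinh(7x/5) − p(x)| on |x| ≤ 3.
9529569*cosh(21/5)/1250000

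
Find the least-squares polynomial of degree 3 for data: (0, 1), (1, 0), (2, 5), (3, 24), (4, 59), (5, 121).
20/21 + (-127/63)x + (5/84)x² + (37/36)x³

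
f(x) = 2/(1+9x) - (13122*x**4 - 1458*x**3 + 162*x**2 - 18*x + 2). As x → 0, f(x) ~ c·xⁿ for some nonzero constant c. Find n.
5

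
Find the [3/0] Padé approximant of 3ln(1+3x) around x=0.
9*x*(6*x**2 - 3*x + 2)/2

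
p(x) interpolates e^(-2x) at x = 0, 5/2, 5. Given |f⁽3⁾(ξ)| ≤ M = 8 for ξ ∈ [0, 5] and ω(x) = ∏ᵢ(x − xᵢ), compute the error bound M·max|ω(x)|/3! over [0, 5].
125*sqrt(3)/27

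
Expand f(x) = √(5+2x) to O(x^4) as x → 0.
sqrt(5) + sqrt(5)*x/5 - sqrt(5)*x**2/50 + sqrt(5)*x**3/250 + O(x**4)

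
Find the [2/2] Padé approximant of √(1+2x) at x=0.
(5*x**2/4 + 5*x/2 + 1)/(x**2/4 + 3*x/2 + 1)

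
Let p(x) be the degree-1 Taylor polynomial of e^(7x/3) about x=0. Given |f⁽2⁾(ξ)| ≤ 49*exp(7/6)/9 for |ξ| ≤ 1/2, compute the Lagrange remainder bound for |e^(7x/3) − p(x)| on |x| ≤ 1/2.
49*exp(7/6)/72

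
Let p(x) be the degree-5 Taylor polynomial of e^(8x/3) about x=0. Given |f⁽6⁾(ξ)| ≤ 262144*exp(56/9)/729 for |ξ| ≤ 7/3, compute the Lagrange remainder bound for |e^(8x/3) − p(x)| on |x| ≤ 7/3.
1927561216*exp(56/9)/23914845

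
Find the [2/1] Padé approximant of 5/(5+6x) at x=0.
1/(6*x/5 + 1)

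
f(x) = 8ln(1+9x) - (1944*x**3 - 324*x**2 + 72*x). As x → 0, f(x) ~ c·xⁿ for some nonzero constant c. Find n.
4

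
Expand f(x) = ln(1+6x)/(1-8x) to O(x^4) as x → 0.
6*x + 30*x**2 + 312*x**3 + O(x**4)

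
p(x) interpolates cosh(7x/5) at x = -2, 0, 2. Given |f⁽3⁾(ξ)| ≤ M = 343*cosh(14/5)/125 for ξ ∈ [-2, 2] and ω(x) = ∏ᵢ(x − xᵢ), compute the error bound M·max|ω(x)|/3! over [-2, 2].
2744*sqrt(3)*cosh(14/5)/3375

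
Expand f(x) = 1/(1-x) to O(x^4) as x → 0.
1 + x + x**2 + x**3 + O(x**4)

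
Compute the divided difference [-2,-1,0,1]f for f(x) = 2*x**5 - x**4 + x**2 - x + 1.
12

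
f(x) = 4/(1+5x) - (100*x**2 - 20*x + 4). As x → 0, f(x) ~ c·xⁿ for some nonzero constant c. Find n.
3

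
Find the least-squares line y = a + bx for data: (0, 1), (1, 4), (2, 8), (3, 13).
a = 1/2, b = 4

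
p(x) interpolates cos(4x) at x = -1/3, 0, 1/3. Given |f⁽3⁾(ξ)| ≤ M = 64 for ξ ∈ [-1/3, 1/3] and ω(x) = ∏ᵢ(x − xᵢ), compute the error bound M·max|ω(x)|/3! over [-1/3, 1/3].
64*sqrt(3)/729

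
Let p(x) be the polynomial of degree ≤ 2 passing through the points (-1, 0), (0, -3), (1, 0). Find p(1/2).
-9/4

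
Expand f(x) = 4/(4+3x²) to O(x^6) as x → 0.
1 - 3*x**2/4 + 9*x**4/16 + O(x**6)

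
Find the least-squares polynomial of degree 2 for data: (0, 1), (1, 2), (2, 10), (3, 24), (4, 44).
31/35 + (-62/35)x + (22/7)x²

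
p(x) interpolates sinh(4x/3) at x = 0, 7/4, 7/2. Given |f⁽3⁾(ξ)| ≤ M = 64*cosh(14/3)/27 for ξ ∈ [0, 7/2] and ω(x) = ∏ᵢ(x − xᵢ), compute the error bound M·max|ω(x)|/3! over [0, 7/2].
343*sqrt(3)*cosh(14/3)/729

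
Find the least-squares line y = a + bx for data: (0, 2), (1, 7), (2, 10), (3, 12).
a = 14/5, b = 33/10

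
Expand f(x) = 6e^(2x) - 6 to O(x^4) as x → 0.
12*x + 12*x**2 + 8*x**3 + O(x**4)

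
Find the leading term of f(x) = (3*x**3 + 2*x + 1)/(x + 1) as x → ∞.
3*x**2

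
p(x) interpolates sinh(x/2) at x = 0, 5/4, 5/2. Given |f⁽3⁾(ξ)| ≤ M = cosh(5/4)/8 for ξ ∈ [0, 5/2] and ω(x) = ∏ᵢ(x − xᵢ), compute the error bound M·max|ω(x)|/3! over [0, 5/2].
125*sqrt(3)*cosh(5/4)/13824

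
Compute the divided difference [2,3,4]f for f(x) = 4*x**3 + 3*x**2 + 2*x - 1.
39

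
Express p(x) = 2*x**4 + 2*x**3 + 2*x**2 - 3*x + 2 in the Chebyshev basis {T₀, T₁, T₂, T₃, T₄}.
(15/4)T₀ + (-3/2)T₁ + (2)T₂ + (1/2)T₃ + (1/4)T₄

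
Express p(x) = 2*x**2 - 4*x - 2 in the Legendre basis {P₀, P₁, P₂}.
(-4/3)P₀ + (-4)P₁ + (4/3)P₂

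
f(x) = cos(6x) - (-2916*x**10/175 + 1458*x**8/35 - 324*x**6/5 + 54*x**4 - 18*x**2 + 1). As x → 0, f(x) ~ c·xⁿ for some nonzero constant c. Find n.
12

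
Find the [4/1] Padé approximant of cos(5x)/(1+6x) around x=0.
(625*x**4/24 - 25*x**2/2 + 1)/(6*x + 1)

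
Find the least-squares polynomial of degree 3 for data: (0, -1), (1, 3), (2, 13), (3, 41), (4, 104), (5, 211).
-17/18 + (4085/756)x + (-473/126)x² + (241/108)x³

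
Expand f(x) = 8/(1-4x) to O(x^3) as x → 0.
8 + 32*x + 128*x**2 + O(x**3)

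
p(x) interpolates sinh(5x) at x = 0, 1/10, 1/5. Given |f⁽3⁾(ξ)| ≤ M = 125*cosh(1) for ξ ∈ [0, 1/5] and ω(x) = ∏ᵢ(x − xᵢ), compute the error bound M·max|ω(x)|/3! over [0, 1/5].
sqrt(3)*cosh(1)/216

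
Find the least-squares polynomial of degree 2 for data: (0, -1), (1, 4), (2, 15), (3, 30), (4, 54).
-4/5 + (8/5)x + (3)x²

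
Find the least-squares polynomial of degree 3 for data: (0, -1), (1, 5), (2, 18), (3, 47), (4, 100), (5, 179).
-97/126 + (2197/756)x + (10/9)x² + (119/108)x³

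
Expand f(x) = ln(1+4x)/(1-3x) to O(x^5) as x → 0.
4*x + 4*x**2 + 100*x**3/3 + 36*x**4 + O(x**5)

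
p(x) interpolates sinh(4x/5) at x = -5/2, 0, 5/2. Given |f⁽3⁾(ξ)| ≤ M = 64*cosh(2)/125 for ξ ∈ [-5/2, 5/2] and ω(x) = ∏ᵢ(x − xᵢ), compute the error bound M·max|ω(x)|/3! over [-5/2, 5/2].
8*sqrt(3)*cosh(2)/27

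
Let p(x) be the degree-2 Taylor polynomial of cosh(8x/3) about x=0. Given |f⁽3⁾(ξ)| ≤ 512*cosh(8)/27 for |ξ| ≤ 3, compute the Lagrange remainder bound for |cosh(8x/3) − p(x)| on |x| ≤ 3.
256*cosh(8)/3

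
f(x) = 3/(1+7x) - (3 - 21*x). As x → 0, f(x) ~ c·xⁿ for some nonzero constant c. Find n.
2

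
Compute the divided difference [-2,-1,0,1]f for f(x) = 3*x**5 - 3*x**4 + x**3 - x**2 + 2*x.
22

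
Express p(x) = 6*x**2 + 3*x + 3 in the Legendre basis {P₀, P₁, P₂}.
(5)P₀ + (3)P₁ + (4)P₂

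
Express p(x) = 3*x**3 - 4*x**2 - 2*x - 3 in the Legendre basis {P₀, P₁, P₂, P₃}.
(-13/3)P₀ + (-1/5)P₁ + (-8/3)P₂ + (6/5)P₃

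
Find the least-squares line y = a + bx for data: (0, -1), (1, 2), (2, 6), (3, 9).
a = -11/10, b = 17/5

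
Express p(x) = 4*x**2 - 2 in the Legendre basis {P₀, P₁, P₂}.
(-2/3)P₀ + (8/3)P₂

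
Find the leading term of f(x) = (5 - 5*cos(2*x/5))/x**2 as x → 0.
2/5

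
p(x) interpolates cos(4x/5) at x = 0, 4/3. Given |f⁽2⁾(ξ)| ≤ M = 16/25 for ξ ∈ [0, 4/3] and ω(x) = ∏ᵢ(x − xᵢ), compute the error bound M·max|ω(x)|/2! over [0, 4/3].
32/225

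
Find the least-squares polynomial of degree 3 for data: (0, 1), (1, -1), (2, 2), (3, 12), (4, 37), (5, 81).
8/9 + (-283/189)x + (-107/126)x² + (47/54)x³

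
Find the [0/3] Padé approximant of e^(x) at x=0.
1/(-x**3/6 + x**2/2 - x + 1)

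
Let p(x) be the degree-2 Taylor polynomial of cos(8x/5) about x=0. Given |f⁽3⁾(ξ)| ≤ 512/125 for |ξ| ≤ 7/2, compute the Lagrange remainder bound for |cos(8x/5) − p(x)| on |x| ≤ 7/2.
10976/375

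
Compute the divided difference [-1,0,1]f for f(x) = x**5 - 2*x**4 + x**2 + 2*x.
-1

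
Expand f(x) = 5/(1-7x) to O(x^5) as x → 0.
5 + 35*x + 245*x**2 + 1715*x**3 + 12005*x**4 + O(x**5)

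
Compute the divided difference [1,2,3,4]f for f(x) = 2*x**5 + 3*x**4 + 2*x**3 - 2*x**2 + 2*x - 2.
162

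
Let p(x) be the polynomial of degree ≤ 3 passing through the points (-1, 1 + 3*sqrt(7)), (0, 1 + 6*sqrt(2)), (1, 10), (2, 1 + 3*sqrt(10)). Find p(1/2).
-3*sqrt(10)/16 - 3*sqrt(7)/16 + 27*sqrt(2)/8 + 97/16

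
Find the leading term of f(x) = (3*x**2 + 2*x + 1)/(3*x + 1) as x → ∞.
x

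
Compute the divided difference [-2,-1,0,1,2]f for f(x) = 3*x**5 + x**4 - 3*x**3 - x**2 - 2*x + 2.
1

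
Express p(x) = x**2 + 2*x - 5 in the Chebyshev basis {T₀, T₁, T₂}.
(-9/2)T₀ + (2)T₁ + (1/2)T₂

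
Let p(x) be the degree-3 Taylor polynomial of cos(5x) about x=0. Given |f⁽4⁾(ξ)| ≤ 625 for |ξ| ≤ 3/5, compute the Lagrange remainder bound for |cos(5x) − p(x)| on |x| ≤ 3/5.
27/8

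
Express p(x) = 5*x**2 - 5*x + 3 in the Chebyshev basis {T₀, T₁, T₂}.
(11/2)T₀ + (-5)T₁ + (5/2)T₂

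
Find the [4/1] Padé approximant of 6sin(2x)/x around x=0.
8*x**4/5 - 8*x**2 + 12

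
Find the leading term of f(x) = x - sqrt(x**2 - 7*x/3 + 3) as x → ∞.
7/6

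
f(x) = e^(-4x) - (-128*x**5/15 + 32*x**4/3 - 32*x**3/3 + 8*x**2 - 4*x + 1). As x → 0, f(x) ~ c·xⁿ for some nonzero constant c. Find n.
6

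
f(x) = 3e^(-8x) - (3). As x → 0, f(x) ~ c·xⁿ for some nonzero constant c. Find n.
1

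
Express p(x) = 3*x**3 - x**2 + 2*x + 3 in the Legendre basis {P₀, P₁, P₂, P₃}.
(8/3)P₀ + (19/5)P₁ + (-2/3)P₂ + (6/5)P₃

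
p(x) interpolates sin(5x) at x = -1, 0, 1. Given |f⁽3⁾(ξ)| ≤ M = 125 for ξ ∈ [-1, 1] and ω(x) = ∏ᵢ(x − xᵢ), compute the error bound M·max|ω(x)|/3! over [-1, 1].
125*sqrt(3)/27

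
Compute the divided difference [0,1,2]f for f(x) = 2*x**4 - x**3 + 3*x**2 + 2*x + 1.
14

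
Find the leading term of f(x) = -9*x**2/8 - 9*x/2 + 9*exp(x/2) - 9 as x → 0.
3*x**3/16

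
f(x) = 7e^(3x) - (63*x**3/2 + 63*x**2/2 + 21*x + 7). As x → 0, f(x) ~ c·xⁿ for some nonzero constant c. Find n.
4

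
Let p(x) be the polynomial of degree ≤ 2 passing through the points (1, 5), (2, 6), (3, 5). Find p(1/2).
15/4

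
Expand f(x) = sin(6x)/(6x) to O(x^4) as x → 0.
1 - 6*x**2 + O(x**4)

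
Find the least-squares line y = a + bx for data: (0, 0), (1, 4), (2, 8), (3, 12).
a = 0, b = 4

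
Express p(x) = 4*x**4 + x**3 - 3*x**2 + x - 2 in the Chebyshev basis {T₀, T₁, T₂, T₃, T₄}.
(-2)T₀ + (7/4)T₁ + (1/2)T₂ + (1/4)T₃ + (1/2)T₄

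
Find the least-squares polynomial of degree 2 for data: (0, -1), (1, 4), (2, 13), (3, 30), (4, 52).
-4/5 + (6/5)x + (3)x²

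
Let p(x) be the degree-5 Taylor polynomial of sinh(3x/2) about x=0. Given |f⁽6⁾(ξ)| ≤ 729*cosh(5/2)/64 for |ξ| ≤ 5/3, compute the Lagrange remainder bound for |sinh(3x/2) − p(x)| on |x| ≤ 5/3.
3125*cosh(5/2)/9216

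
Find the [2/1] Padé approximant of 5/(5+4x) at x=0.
1/(4*x/5 + 1)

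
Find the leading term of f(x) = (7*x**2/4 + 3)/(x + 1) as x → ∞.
7*x/4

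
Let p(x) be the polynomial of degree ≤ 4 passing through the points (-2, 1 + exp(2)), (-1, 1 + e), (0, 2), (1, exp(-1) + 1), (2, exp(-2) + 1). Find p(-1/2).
(-20*e + 3 + (-5*exp(2) + 60*e + 218)*exp(2))*exp(-2)/128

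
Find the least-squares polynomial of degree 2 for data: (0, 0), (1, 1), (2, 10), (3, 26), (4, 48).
-1/5 + (-19/10)x + (7/2)x²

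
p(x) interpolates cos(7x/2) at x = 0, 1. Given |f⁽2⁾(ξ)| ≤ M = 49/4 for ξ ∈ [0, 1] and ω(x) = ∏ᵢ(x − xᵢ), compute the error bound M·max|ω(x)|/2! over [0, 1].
49/32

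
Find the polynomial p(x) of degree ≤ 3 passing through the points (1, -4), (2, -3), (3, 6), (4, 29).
x**3 - 2*x**2 - 3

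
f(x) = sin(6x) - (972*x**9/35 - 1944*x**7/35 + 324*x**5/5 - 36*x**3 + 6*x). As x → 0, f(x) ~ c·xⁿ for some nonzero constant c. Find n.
11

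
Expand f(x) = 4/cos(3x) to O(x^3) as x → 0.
4 + 18*x**2 + O(x**3)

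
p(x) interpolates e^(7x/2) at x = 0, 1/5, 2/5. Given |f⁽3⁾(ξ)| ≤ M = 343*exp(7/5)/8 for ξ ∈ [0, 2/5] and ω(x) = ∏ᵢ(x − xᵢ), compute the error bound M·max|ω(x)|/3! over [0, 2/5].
343*sqrt(3)*exp(7/5)/27000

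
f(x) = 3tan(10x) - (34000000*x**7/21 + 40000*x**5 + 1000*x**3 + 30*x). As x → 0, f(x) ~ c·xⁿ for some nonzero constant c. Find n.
9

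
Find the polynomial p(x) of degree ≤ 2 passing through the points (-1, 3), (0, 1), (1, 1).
x**2 - x + 1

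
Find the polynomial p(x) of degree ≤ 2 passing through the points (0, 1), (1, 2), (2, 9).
3*x**2 - 2*x + 1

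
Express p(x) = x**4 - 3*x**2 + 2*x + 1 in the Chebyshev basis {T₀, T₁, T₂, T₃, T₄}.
(-1/8)T₀ + (2)T₁ - T₂ + (1/8)T₄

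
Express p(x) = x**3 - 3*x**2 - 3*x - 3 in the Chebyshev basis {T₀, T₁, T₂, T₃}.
(-9/2)T₀ + (-9/4)T₁ + (-3/2)T₂ + (1/4)T₃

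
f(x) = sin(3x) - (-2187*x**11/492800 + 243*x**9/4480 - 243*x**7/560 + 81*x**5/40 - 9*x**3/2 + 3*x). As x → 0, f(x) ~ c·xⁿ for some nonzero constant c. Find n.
13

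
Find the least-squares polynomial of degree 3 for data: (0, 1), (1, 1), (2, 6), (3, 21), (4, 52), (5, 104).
125/126 + (-419/756)x + (-11/36)x² + (49/54)x³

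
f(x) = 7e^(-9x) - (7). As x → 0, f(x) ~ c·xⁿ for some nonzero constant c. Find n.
1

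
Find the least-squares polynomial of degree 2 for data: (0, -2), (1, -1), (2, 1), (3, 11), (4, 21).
-66/35 + (-57/35)x + (13/7)x²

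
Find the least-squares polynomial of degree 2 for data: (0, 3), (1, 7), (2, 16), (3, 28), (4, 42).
94/35 + (233/70)x + (23/14)x²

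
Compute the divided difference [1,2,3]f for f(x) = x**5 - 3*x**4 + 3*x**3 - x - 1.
33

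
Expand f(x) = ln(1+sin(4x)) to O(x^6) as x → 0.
4*x - 8*x**2 + 32*x**3/3 - 64*x**4/3 + 128*x**5/3 + O(x**6)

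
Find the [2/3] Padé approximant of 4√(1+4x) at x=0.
(28*x**2 + 112*x/5 + 4)/(-2*x**3/5 + 9*x**2/5 + 18*x/5 + 1)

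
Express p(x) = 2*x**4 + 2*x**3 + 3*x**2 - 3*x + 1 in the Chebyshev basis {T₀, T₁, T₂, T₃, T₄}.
(13/4)T₀ + (-3/2)T₁ + (5/2)T₂ + (1/2)T₃ + (1/4)T₄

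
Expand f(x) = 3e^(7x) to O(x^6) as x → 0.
3 + 21*x + 147*x**2/2 + 343*x**3/2 + 2401*x**4/8 + 16807*x**5/40 + O(x**6)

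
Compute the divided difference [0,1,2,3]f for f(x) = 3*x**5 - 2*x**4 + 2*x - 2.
63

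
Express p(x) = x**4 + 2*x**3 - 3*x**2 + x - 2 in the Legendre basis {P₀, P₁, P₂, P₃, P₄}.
(-14/5)P₀ + (11/5)P₁ + (-10/7)P₂ + (4/5)P₃ + (8/35)P₄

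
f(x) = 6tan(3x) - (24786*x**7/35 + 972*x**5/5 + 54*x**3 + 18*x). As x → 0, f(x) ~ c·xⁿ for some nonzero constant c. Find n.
9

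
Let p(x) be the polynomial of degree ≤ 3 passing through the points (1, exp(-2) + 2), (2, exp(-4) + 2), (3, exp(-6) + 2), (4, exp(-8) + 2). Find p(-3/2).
(-495*exp(4) - 105 + 385*exp(2) + 231*exp(6) + 32*exp(8))*exp(-8)/16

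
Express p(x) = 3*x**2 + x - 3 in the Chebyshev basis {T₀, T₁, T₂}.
(-3/2)T₀ + T₁ + (3/2)T₂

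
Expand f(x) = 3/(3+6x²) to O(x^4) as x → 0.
1 - 2*x**2 + O(x**4)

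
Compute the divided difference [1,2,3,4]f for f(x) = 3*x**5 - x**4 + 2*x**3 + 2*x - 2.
187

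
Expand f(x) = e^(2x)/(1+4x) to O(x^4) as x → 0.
1 - 2*x + 10*x**2 - 116*x**3/3 + O(x**4)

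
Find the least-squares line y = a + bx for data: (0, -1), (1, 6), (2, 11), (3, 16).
a = -2/5, b = 28/5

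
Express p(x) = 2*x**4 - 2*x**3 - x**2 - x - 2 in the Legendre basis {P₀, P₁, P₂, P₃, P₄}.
(-29/15)P₀ + (-11/5)P₁ + (10/21)P₂ + (-4/5)P₃ + (16/35)P₄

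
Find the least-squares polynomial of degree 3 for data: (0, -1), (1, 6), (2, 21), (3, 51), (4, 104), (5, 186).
-41/42 + (1331/252)x + (19/42)x² + (43/36)x³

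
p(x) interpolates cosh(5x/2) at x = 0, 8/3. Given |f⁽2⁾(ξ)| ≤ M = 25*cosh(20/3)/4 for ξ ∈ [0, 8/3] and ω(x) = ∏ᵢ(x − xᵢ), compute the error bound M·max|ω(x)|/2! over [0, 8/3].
50*cosh(20/3)/9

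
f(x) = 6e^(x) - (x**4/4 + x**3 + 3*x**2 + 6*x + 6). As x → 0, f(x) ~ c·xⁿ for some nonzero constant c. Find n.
5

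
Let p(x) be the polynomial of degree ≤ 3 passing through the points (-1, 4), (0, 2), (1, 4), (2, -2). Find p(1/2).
13/4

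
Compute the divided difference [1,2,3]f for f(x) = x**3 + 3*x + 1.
6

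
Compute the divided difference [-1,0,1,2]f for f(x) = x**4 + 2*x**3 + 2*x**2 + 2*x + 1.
4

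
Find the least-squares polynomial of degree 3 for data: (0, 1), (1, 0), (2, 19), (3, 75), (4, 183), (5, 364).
8/9 + (-1727/378)x + (68/63)x² + (155/54)x³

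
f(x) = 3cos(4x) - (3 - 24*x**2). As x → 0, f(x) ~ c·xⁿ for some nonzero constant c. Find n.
4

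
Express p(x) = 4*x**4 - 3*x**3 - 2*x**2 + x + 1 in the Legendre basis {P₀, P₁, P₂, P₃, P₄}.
(17/15)P₀ + (-4/5)P₁ + (20/21)P₂ + (-6/5)P₃ + (32/35)P₄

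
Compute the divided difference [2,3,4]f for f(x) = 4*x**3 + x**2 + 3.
37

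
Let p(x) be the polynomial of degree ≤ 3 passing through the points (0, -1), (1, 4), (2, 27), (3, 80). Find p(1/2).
0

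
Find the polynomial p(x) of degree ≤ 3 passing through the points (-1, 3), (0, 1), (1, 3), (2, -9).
-3*x**3 + 2*x**2 + 3*x + 1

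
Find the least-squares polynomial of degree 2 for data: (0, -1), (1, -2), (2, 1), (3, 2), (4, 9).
-1 + (-8/5)x + x²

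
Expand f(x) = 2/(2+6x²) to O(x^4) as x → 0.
1 - 3*x**2 + O(x**4)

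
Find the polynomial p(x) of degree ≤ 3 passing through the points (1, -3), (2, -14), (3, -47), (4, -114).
-2*x**3 + x**2 - 2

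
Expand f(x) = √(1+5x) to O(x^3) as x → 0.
1 + 5*x/2 - 25*x**2/8 + O(x**3)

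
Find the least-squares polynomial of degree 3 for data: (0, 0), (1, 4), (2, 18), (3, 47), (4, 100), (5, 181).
(61/42)x + (43/28)x² + (13/12)x³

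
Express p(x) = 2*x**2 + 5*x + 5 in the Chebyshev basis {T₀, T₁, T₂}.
(6)T₀ + (5)T₁ + T₂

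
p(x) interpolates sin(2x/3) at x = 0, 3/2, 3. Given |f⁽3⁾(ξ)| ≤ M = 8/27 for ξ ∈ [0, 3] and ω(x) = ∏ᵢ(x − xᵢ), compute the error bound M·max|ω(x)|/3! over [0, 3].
sqrt(3)/27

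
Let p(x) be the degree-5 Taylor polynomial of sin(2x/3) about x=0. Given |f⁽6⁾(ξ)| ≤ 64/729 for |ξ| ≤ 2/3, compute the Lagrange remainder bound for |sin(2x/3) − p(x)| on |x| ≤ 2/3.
256/23914845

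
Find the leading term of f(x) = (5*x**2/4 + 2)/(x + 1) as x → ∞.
5*x/4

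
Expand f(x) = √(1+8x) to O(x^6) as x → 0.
1 + 4*x - 8*x**2 + 32*x**3 - 160*x**4 + 896*x**5 + O(x**6)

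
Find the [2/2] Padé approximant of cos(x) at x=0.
(1 - 5*x**2/12)/(x**2/12 + 1)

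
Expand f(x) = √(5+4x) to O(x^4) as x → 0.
sqrt(5) + 2*sqrt(5)*x/5 - 2*sqrt(5)*x**2/25 + 4*sqrt(5)*x**3/125 + O(x**4)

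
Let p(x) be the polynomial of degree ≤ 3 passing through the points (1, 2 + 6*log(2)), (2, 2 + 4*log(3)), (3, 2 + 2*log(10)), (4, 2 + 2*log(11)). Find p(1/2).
2 + log(819200*11**(3/8)*2**(3/4)*3**(1/4)*5**(5/8)/216513)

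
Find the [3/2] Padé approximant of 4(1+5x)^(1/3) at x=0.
(700*x**3/81 + 140*x**2/3 + 28*x + 4)/(50*x**2/9 + 16*x/3 + 1)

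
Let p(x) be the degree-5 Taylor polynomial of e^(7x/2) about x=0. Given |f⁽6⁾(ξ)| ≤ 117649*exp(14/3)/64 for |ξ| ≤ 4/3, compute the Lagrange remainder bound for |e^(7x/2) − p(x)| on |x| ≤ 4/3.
470596*exp(14/3)/32805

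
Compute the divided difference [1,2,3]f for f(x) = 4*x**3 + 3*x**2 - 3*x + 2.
27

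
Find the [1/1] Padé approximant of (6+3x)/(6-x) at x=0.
(x/2 + 1)/(1 - x/6)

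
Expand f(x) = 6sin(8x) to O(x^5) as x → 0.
48*x - 512*x**3 + O(x**5)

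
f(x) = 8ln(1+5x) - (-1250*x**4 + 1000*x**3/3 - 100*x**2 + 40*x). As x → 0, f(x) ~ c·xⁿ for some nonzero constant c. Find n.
5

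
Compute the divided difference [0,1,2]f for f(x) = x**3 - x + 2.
3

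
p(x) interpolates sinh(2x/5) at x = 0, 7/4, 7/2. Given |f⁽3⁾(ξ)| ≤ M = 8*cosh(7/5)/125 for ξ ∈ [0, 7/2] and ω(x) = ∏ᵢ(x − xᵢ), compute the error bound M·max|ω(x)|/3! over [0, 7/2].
343*sqrt(3)*cosh(7/5)/27000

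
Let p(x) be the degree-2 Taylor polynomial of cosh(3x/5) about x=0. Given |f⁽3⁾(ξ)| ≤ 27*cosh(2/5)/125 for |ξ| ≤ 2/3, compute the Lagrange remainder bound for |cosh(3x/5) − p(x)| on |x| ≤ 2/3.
4*cosh(2/5)/375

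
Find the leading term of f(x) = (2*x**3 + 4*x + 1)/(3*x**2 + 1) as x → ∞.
2*x/3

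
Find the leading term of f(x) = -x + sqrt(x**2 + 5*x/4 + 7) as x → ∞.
5/8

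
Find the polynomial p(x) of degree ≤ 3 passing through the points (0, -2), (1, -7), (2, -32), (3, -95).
-3*x**3 - x**2 - x - 2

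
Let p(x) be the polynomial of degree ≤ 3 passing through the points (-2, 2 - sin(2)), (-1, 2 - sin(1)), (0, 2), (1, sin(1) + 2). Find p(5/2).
-15*sin(1)/8 + 35*sin(2)/16 + 2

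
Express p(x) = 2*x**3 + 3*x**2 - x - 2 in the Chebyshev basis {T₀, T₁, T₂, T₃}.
(-1/2)T₀ + (1/2)T₁ + (3/2)T₂ + (1/2)T₃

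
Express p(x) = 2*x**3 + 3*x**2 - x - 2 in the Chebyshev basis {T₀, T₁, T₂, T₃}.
(-1/2)T₀ + (1/2)T₁ + (3/2)T₂ + (1/2)T₃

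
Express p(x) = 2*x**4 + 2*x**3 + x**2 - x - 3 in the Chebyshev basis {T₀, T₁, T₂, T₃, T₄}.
(-7/4)T₀ + (1/2)T₁ + (3/2)T₂ + (1/2)T₃ + (1/4)T₄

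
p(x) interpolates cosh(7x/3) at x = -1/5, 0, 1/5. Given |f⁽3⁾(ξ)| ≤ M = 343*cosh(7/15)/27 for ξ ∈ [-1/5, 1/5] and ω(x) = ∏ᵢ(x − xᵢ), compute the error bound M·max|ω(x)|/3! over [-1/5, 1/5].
343*sqrt(3)*cosh(7/15)/91125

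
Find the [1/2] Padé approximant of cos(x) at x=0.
1/(x**2/2 + 1)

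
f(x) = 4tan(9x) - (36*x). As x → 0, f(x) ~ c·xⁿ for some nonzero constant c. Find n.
3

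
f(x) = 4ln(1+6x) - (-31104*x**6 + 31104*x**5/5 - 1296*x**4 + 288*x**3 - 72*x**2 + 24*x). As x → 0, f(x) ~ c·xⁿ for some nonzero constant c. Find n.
7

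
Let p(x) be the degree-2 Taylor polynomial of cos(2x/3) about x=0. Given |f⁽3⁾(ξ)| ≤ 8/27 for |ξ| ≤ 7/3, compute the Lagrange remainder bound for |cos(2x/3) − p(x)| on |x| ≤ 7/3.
1372/2187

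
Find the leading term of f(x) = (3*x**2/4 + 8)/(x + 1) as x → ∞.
3*x/4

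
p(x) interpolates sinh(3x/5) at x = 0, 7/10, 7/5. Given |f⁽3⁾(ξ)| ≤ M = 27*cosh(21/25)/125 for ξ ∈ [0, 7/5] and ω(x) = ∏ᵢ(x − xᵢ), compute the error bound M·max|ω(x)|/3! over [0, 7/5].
343*sqrt(3)*cosh(21/25)/125000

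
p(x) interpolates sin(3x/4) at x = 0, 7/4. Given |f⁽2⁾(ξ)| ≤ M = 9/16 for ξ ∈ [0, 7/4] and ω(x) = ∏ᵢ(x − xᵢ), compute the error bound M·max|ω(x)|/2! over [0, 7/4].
441/2048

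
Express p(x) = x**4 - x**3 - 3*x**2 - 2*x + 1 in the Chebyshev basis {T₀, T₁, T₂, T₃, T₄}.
(-1/8)T₀ + (-11/4)T₁ - T₂ + (-1/4)T₃ + (1/8)T₄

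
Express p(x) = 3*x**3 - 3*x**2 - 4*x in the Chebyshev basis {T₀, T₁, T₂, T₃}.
(-3/2)T₀ + (-7/4)T₁ + (-3/2)T₂ + (3/4)T₃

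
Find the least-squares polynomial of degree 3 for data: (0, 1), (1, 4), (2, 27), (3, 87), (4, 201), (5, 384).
67/63 + (-377/189)x + (127/63)x² + (74/27)x³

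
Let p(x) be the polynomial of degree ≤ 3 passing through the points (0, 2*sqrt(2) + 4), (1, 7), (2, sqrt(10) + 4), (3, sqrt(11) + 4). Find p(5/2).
sqrt(2)/8 + 5*sqrt(11)/16 + 15*sqrt(10)/16 + 49/16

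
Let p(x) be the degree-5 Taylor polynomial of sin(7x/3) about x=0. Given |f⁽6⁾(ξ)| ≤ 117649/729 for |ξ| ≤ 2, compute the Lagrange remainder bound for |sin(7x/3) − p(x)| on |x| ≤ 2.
470596/32805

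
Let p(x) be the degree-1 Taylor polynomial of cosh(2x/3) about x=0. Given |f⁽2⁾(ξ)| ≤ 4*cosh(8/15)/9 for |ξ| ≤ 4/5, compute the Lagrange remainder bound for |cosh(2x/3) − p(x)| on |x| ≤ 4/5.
32*cosh(8/15)/225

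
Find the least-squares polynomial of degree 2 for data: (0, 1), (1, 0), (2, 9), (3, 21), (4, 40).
19/35 + (-167/70)x + (43/14)x²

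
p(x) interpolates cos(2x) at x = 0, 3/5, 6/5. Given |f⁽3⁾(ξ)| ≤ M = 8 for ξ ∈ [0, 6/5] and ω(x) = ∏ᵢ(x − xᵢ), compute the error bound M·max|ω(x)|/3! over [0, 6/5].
8*sqrt(3)/125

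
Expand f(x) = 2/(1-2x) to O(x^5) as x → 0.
2 + 4*x + 8*x**2 + 16*x**3 + 32*x**4 + O(x**5)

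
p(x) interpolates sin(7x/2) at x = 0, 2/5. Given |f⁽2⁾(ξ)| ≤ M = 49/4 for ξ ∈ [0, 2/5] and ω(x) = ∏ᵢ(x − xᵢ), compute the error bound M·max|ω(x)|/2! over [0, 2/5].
49/200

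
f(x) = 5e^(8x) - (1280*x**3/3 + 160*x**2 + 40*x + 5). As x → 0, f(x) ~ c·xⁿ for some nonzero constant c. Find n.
4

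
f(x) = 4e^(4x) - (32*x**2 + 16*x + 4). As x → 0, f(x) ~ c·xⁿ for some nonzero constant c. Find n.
3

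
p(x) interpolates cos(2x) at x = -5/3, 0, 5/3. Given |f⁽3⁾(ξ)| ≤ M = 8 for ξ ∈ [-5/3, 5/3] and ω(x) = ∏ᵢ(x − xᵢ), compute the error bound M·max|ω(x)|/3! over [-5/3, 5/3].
1000*sqrt(3)/729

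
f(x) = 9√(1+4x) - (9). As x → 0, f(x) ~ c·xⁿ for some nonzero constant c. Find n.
1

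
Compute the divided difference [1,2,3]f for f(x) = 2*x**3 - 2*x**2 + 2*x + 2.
10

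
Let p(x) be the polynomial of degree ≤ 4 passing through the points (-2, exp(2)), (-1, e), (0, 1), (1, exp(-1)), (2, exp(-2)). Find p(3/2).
((-70 - 5*exp(2) + 28*e)*exp(2) + 35 + 140*e)*exp(-2)/128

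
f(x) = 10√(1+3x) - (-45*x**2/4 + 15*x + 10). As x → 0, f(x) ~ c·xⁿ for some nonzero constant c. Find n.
3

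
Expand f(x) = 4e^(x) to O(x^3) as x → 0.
4 + 4*x + 2*x**2 + O(x**3)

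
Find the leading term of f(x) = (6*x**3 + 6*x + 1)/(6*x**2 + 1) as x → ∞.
x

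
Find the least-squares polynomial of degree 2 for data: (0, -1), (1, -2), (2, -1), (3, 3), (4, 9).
-34/35 + (-33/14)x + (17/14)x²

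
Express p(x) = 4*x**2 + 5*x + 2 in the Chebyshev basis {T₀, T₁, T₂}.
(4)T₀ + (5)T₁ + (2)T₂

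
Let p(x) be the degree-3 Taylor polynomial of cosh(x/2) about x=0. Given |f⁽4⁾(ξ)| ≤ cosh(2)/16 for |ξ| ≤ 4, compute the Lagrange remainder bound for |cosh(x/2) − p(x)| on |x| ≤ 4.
2*cosh(2)/3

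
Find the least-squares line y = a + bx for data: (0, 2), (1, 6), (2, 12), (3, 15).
a = 2, b = 9/2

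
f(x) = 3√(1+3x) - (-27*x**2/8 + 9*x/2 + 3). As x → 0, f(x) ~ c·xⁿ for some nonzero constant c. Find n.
3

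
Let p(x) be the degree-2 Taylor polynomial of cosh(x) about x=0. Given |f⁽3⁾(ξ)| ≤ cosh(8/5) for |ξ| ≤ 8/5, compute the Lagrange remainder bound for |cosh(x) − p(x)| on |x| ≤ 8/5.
256*cosh(8/5)/375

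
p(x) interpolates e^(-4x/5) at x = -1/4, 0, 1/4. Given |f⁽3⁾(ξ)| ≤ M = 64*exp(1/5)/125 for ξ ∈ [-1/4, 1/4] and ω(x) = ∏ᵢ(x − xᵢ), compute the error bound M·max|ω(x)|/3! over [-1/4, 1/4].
sqrt(3)*exp(1/5)/3375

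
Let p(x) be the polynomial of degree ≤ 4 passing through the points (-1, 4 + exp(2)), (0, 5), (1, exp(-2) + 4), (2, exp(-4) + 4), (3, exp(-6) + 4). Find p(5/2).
5*(-14*exp(4) + 7 + 28*exp(2) + (108 - exp(2))*exp(6))*exp(-6)/128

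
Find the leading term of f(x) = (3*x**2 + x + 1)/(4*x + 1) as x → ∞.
3*x/4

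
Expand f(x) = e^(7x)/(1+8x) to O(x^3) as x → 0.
1 - x + 65*x**2/2 + O(x**3)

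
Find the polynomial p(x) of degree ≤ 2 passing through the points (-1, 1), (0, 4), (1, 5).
-x**2 + 2*x + 4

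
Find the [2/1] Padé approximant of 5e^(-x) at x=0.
(5*x**2/6 - 10*x/3 + 5)/(x/3 + 1)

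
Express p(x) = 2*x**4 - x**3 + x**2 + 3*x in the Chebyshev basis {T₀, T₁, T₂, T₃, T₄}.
(5/4)T₀ + (9/4)T₁ + (3/2)T₂ + (-1/4)T₃ + (1/4)T₄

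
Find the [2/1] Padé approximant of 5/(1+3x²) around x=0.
5 - 15*x**2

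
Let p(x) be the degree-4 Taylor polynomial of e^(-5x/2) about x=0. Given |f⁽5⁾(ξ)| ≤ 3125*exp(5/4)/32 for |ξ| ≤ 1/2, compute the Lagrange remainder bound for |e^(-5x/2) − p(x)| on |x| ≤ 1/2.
625*exp(5/4)/24576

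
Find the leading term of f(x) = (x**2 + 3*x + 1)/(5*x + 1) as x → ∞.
x/5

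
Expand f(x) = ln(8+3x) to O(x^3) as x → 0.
log(8) + 3*x/8 - 9*x**2/128 + O(x**3)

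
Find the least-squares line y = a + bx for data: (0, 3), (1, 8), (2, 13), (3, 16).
a = 17/5, b = 22/5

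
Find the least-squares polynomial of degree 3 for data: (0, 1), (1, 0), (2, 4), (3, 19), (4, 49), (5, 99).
22/21 + (-43/18)x + (31/84)x² + (29/36)x³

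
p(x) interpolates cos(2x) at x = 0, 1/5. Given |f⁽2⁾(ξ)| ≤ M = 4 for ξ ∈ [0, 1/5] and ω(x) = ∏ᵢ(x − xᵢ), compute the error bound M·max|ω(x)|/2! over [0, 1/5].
1/50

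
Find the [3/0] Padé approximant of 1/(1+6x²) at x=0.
1 - 6*x**2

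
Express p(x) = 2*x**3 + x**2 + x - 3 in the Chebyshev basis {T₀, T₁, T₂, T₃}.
(-5/2)T₀ + (5/2)T₁ + (1/2)T₂ + (1/2)T₃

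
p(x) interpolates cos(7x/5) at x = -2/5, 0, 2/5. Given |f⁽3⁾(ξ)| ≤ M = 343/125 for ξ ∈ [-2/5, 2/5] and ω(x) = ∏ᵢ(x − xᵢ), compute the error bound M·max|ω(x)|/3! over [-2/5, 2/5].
2744*sqrt(3)/421875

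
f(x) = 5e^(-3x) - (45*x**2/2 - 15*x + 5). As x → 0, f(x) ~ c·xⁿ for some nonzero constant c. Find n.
3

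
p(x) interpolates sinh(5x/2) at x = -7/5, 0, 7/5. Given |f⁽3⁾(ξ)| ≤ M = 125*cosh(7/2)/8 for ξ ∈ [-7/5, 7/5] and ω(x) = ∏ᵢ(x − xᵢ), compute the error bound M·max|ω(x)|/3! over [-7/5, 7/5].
343*sqrt(3)*cosh(7/2)/216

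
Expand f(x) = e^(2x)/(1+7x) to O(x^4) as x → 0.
1 - 5*x + 37*x**2 - 773*x**3/3 + O(x**4)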